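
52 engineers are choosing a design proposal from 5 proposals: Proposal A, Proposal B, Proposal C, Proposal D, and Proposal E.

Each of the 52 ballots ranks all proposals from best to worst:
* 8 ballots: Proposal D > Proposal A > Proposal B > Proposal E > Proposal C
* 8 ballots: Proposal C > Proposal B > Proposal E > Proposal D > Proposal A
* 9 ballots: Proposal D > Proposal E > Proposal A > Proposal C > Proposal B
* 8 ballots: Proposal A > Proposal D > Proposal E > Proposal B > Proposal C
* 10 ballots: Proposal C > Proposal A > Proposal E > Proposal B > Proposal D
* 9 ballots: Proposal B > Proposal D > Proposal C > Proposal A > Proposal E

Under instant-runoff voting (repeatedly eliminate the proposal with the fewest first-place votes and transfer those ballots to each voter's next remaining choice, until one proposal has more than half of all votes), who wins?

Round 1: Proposal A 8, Proposal B 9, Proposal C 18, Proposal D 17, Proposal E 0. Proposal E eliminated.
Round 2: Proposal A 8, Proposal B 9, Proposal C 18, Proposal D 17. Proposal A eliminated.
Round 3: Proposal B 9, Proposal C 18, Proposal D 25. Proposal B eliminated.
Round 4: Proposal C 18, Proposal D 34. Proposal D has a majority (≥27).

Proposal D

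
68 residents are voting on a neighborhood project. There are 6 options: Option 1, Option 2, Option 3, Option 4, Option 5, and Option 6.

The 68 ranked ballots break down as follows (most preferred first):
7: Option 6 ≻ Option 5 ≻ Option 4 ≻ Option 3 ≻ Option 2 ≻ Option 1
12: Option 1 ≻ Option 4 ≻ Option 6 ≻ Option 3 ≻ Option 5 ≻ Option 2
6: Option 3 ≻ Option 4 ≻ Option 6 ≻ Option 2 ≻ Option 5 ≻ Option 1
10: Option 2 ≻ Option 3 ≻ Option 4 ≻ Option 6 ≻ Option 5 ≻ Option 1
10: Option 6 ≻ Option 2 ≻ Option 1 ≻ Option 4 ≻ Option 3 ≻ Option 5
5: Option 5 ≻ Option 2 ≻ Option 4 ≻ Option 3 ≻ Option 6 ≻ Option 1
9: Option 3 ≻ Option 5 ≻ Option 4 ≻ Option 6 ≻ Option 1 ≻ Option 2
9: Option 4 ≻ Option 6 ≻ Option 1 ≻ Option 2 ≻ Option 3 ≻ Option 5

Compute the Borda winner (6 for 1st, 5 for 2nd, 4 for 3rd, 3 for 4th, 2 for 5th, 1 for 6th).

Option 4

Option 1: 7×1 + 12×6 + 6×1 + 10×1 + 10×4 + 5×1 + 9×2 + 9×4 = 194
Option 2: 7×2 + 12×1 + 6×3 + 10×6 + 10×5 + 5×5 + 9×1 + 9×3 = 215
Option 3: 7×3 + 12×3 + 6×6 + 10×5 + 10×2 + 5×3 + 9×6 + 9×2 = 250
Option 4: 7×4 + 12×5 + 6×5 + 10×4 + 10×3 + 5×4 + 9×4 + 9×6 = 298
Option 5: 7×5 + 12×2 + 6×2 + 10×2 + 10×1 + 5×6 + 9×5 + 9×1 = 185
Option 6: 7×6 + 12×4 + 6×4 + 10×3 + 10×6 + 5×2 + 9×3 + 9×5 = 286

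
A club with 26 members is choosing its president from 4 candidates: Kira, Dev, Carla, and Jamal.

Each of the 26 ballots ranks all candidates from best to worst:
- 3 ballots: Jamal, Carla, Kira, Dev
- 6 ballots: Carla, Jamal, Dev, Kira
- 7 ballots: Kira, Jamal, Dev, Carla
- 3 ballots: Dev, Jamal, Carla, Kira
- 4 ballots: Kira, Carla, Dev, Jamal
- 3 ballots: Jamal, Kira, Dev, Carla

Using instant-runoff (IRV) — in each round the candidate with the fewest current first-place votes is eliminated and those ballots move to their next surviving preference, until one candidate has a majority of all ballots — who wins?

Jamal

Round 1: Kira 11, Dev 3, Carla 6, Jamal 6. Dev eliminated.
Round 2: Kira 11, Carla 6, Jamal 9. Carla eliminated.
Round 3: Kira 11, Jamal 15. Jamal has a majority (≥14).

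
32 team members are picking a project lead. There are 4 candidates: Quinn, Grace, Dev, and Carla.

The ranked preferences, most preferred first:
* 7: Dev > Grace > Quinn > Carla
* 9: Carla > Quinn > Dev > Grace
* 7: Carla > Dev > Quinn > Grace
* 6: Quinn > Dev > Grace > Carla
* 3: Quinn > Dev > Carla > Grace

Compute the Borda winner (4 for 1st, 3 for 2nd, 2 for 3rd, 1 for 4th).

Dev

Quinn: 7×2 + 9×3 + 7×2 + 6×4 + 3×4 = 91
Grace: 7×3 + 9×1 + 7×1 + 6×2 + 3×1 = 52
Dev: 7×4 + 9×2 + 7×3 + 6×3 + 3×3 = 94
Carla: 7×1 + 9×4 + 7×4 + 6×1 + 3×2 = 83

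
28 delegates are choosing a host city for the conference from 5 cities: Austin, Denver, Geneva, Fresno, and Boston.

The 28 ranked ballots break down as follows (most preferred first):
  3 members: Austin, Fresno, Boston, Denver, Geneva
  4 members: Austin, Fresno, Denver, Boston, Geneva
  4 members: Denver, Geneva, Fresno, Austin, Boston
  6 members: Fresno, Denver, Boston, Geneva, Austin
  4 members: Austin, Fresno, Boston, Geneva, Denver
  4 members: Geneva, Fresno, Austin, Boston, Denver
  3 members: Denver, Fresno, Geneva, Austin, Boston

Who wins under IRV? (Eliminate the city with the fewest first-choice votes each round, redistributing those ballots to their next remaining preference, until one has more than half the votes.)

Fresno

Round 1: Austin 11, Denver 7, Geneva 4, Fresno 6, Boston 0. Boston eliminated.
Round 2: Austin 11, Denver 7, Geneva 4, Fresno 6. Geneva eliminated.
Round 3: Austin 11, Denver 7, Fresno 10. Denver eliminated.
Round 4: Austin 11, Fresno 17. Fresno has a majority (≥15).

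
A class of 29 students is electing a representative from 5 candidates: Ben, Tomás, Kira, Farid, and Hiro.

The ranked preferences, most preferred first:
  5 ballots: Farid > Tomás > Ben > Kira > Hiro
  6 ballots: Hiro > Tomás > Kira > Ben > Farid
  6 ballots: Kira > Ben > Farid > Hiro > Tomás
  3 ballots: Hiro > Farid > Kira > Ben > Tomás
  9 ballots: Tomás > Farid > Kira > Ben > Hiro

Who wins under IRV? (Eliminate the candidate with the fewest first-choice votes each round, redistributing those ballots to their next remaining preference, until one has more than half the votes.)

Round 1: Ben 0, Tomás 9, Kira 6, Farid 5, Hiro 9. Ben eliminated.
Round 2: Tomás 9, Kira 6, Farid 5, Hiro 9. Farid eliminated.
Round 3: Tomás 14, Kira 6, Hiro 9. Kira eliminated.
Round 4: Tomás 14, Hiro 15. Hiro has a majority (≥15).

Hiro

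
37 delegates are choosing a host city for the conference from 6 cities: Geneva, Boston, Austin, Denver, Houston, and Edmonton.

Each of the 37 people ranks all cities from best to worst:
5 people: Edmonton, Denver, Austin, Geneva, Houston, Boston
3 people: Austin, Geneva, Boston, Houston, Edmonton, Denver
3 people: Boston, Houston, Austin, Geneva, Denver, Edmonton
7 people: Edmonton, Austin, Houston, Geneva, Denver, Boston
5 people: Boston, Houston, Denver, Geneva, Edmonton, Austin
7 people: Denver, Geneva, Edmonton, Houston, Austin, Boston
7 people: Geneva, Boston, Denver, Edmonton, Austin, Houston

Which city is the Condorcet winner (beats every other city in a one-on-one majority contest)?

Geneva

Geneva vs Boston: 29–8
Geneva vs Austin: 19–18
Geneva vs Denver: 20–17
Geneva vs Houston: 22–15
Geneva vs Edmonton: 25–12
Geneva beats every other city.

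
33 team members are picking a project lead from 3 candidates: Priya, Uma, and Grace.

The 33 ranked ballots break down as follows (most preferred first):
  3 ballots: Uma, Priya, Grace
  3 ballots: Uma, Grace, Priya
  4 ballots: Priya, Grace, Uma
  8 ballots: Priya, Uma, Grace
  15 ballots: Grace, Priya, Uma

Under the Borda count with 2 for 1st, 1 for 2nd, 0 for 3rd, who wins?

Priya

Priya: 3×1 + 3×0 + 4×2 + 8×2 + 15×1 = 42
Uma: 3×2 + 3×2 + 4×0 + 8×1 + 15×0 = 20
Grace: 3×0 + 3×1 + 4×1 + 8×0 + 15×2 = 37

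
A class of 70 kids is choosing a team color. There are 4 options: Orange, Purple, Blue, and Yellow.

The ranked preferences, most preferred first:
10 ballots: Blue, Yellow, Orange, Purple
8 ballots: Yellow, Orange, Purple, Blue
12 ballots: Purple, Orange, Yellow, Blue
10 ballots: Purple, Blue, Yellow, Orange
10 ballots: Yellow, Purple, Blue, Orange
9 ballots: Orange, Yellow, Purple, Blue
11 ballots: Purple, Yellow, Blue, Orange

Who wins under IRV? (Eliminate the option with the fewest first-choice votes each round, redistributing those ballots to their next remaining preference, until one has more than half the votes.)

Round 1: Orange 9, Purple 33, Blue 10, Yellow 18. Orange eliminated.
Round 2: Purple 33, Blue 10, Yellow 27. Blue eliminated.
Round 3: Purple 33, Yellow 37. Yellow has a majority (≥36).

Yellow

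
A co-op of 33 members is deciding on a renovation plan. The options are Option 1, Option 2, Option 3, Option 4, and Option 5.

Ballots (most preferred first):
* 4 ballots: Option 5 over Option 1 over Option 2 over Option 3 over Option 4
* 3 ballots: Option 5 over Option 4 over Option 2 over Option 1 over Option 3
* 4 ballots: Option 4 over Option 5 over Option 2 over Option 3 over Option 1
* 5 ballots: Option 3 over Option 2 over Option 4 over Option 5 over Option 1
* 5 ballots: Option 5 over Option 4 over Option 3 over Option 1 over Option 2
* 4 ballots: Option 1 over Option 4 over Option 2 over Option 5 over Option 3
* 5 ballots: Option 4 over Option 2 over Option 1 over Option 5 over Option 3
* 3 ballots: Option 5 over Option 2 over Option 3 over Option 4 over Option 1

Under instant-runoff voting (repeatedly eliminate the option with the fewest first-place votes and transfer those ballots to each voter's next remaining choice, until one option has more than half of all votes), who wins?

Option 4

Round 1: Option 1 4, Option 2 0, Option 3 5, Option 4 9, Option 5 15. Option 2 eliminated.
Round 2: Option 1 4, Option 3 5, Option 4 9, Option 5 15. Option 1 eliminated.
Round 3: Option 3 5, Option 4 13, Option 5 15. Option 3 eliminated.
Round 4: Option 4 18, Option 5 15. Option 4 has a majority (≥17).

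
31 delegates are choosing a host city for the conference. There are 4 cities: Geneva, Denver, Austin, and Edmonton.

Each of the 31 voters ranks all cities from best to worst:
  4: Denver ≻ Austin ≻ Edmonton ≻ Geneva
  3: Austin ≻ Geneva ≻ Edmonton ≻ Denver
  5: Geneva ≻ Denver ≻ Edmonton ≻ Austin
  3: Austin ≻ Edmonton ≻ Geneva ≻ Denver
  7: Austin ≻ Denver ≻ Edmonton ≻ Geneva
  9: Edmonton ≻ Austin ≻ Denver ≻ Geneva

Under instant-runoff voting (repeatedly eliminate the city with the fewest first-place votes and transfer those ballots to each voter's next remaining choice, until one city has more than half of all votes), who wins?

Round 1: Geneva 5, Denver 4, Austin 13, Edmonton 9. Denver eliminated.
Round 2: Geneva 5, Austin 17, Edmonton 9. Austin has a majority (≥16).

Austin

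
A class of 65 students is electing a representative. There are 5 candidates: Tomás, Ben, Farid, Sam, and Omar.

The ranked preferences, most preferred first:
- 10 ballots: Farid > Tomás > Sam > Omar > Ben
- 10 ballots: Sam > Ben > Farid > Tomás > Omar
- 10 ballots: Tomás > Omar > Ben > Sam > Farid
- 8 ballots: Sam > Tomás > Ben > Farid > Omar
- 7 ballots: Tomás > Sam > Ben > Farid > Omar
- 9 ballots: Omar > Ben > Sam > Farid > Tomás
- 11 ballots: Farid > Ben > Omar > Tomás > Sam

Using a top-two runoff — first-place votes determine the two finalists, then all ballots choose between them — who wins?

Sam

Round 1 first-place votes: Tomás 17, Ben 0, Farid 21, Sam 18, Omar 9. Farid and Sam advance.
Runoff: Farid is ranked above Sam on 21 ballots, Sam above Farid on 44.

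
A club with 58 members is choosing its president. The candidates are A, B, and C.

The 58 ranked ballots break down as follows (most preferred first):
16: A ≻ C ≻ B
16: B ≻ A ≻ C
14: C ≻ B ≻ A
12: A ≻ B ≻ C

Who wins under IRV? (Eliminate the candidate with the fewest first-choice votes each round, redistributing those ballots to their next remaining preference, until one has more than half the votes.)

B

Round 1: A 28, B 16, C 14. C eliminated.
Round 2: A 28, B 30. B has a majority (≥30).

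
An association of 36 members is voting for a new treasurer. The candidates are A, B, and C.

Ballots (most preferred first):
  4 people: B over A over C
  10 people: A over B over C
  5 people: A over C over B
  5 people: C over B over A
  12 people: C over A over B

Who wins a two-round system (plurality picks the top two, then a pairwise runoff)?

Round 1 first-place votes: A 15, B 4, C 17. C and A advance.
Runoff: C is ranked above A on 17 ballots, A above C on 19.

A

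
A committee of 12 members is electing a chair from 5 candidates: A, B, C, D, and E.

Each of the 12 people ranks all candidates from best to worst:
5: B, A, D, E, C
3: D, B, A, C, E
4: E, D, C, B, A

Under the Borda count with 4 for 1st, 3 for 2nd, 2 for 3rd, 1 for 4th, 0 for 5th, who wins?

A: 5×3 + 3×2 + 4×0 = 21
B: 5×4 + 3×3 + 4×1 = 33
C: 5×0 + 3×1 + 4×2 = 11
D: 5×2 + 3×4 + 4×3 = 34
E: 5×1 + 3×0 + 4×4 = 21

D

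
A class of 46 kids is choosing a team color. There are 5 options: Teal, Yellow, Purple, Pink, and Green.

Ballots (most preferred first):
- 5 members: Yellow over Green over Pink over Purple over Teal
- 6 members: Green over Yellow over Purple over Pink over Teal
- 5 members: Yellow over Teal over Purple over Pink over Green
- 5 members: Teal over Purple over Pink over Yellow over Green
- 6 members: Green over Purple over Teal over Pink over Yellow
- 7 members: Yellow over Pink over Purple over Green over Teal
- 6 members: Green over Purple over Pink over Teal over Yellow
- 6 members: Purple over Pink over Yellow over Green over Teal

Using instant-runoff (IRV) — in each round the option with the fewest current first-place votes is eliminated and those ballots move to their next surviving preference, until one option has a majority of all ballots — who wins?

Yellow

Round 1: Teal 5, Yellow 17, Purple 6, Pink 0, Green 18. Pink eliminated.
Round 2: Teal 5, Yellow 17, Purple 6, Green 18. Teal eliminated.
Round 3: Yellow 17, Purple 11, Green 18. Purple eliminated.
Round 4: Yellow 28, Green 18. Yellow has a majority (≥24).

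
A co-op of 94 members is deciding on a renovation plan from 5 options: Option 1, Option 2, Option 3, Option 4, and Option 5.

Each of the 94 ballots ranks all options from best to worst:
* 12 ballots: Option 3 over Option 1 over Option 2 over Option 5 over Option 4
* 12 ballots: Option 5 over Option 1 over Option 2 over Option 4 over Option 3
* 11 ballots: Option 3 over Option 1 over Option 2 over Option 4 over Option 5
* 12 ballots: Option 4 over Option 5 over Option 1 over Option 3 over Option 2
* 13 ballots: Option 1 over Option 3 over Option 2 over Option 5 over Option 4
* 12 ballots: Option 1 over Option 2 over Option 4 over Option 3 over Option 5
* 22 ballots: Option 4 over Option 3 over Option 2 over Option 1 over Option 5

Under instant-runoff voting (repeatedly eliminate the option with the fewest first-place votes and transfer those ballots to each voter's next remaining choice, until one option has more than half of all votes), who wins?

Option 1

Round 1: Option 1 25, Option 2 0, Option 3 23, Option 4 34, Option 5 12. Option 2 eliminated.
Round 2: Option 1 25, Option 3 23, Option 4 34, Option 5 12. Option 5 eliminated.
Round 3: Option 1 37, Option 3 23, Option 4 34. Option 3 eliminated.
Round 4: Option 1 60, Option 4 34. Option 1 has a majority (≥48).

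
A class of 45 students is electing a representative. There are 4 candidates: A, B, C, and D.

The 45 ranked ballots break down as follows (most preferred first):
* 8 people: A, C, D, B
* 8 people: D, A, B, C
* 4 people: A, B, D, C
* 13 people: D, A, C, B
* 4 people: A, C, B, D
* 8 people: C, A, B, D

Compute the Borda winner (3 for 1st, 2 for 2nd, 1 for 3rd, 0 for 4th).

A: 8×3 + 8×2 + 4×3 + 13×2 + 4×3 + 8×2 = 106
B: 8×0 + 8×1 + 4×2 + 13×0 + 4×1 + 8×1 = 28
C: 8×2 + 8×0 + 4×0 + 13×1 + 4×2 + 8×3 = 61
D: 8×1 + 8×3 + 4×1 + 13×3 + 4×0 + 8×0 = 75

A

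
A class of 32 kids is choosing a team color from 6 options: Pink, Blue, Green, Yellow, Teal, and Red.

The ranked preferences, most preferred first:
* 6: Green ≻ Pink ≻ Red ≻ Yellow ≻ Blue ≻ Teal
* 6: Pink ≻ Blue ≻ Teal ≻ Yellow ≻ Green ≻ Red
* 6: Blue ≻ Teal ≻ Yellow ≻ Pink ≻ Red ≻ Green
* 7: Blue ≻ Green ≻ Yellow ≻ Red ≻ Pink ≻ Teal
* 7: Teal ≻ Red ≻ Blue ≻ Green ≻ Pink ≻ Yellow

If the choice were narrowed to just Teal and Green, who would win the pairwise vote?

Teal is ranked above Green on 19 ballots; Green above Teal on 13.

Teal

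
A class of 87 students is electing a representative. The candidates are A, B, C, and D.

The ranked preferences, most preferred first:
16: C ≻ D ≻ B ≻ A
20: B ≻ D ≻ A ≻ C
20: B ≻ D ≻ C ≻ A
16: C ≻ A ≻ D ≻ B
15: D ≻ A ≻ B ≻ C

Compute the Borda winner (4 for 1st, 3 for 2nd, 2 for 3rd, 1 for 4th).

D

A: 16×1 + 20×2 + 20×1 + 16×3 + 15×3 = 169
B: 16×2 + 20×4 + 20×4 + 16×1 + 15×2 = 238
C: 16×4 + 20×1 + 20×2 + 16×4 + 15×1 = 203
D: 16×3 + 20×3 + 20×3 + 16×2 + 15×4 = 260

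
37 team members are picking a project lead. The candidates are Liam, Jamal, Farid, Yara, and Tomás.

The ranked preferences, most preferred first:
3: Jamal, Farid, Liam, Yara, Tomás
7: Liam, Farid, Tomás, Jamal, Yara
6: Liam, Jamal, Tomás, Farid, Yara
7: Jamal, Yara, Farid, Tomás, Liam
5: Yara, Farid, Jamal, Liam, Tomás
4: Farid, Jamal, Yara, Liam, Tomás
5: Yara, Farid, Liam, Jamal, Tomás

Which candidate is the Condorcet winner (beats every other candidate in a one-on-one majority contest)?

Farid

Farid vs Liam: 24–13
Farid vs Jamal: 21–16
Farid vs Yara: 20–17
Farid vs Tomás: 31–6
Farid beats every other candidate.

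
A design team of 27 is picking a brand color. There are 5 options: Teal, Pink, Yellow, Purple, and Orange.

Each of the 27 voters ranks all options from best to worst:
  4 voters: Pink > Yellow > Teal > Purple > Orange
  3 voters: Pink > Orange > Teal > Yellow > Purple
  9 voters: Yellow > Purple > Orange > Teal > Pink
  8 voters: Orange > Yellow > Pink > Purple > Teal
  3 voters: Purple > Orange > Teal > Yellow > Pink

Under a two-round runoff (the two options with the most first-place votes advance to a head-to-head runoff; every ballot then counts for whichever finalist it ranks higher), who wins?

Orange

Round 1 first-place votes: Teal 0, Pink 7, Yellow 9, Purple 3, Orange 8. Yellow and Orange advance.
Runoff: Yellow is ranked above Orange on 13 ballots, Orange above Yellow on 14.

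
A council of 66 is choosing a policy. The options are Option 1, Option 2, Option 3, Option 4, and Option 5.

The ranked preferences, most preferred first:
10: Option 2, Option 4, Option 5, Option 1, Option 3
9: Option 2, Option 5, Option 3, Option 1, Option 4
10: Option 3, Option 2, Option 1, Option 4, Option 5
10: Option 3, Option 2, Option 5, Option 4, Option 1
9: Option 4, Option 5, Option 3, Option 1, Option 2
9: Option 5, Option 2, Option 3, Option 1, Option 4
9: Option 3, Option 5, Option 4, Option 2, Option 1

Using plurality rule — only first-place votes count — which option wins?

Option 3

First-place votes: Option 1 0, Option 2 19, Option 3 29, Option 4 9, Option 5 9.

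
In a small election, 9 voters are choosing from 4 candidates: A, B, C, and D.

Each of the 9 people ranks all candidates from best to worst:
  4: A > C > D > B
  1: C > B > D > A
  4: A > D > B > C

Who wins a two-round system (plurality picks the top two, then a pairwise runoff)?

A

Round 1 first-place votes: A 8, B 0, C 1, D 0. A and C advance.
Runoff: A is ranked above C on 8 ballots, C above A on 1.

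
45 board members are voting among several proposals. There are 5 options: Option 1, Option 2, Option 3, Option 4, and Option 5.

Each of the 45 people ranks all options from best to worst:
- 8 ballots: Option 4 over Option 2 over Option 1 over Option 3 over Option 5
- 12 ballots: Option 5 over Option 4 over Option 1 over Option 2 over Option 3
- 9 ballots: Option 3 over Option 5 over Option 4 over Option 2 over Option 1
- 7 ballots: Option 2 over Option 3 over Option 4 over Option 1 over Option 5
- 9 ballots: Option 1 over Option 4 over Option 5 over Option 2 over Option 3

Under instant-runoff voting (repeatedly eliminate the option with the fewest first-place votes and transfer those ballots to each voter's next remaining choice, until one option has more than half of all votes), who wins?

Round 1: Option 1 9, Option 2 7, Option 3 9, Option 4 8, Option 5 12. Option 2 eliminated.
Round 2: Option 1 9, Option 3 16, Option 4 8, Option 5 12. Option 4 eliminated.
Round 3: Option 1 17, Option 3 16, Option 5 12. Option 5 eliminated.
Round 4: Option 1 29, Option 3 16. Option 1 has a majority (≥23).

Option 1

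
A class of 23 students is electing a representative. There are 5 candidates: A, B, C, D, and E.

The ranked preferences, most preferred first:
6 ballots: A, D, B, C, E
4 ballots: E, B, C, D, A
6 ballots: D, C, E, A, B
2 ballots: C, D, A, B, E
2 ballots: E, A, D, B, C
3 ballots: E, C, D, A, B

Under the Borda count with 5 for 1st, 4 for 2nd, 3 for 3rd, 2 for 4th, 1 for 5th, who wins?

D

A: 6×5 + 4×1 + 6×2 + 2×3 + 2×4 + 3×2 = 66
B: 6×3 + 4×4 + 6×1 + 2×2 + 2×2 + 3×1 = 51
C: 6×2 + 4×3 + 6×4 + 2×5 + 2×1 + 3×4 = 72
D: 6×4 + 4×2 + 6×5 + 2×4 + 2×3 + 3×3 = 85
E: 6×1 + 4×5 + 6×3 + 2×1 + 2×5 + 3×5 = 71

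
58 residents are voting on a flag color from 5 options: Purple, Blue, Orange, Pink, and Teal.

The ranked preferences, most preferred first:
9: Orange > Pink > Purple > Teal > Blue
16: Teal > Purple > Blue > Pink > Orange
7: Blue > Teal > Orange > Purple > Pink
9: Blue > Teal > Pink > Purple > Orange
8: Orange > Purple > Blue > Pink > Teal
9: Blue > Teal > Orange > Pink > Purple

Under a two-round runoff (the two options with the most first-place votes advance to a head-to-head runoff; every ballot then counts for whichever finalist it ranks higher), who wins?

Round 1 first-place votes: Purple 0, Blue 25, Orange 17, Pink 0, Teal 16. Blue and Orange advance.
Runoff: Blue is ranked above Orange on 41 ballots, Orange above Blue on 17.

Blue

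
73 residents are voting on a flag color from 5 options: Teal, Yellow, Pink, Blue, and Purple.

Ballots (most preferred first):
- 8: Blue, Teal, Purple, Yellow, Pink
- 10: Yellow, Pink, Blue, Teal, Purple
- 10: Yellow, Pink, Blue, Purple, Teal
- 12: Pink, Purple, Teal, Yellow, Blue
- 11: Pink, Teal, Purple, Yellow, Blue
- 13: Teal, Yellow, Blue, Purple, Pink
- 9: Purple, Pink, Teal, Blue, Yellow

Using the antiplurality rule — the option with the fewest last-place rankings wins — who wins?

Last-place votes: Teal 10, Yellow 9, Pink 21, Blue 23, Purple 10.

Yellow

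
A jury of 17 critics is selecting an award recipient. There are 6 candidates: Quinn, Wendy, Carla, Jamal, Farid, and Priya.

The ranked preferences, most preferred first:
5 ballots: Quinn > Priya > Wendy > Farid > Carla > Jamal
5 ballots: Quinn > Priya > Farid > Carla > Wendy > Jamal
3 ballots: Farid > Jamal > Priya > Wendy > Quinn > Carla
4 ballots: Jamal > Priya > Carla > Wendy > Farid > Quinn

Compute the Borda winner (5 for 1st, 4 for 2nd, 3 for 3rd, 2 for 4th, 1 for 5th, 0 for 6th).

Quinn: 5×5 + 5×5 + 3×1 + 4×0 = 53
Wendy: 5×3 + 5×1 + 3×2 + 4×2 = 34
Carla: 5×1 + 5×2 + 3×0 + 4×3 = 27
Jamal: 5×0 + 5×0 + 3×4 + 4×5 = 32
Farid: 5×2 + 5×3 + 3×5 + 4×1 = 44
Priya: 5×4 + 5×4 + 3×3 + 4×4 = 65

Priya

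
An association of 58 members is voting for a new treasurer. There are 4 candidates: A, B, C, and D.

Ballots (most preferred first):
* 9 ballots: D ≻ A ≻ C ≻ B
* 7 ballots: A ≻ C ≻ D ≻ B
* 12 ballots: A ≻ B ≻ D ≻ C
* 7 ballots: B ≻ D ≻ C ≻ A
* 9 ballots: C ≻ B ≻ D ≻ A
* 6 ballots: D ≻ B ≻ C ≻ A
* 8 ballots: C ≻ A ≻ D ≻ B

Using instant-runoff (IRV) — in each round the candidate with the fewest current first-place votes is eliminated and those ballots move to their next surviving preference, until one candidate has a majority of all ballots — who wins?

Round 1: A 19, B 7, C 17, D 15. B eliminated.
Round 2: A 19, C 17, D 22. C eliminated.
Round 3: A 27, D 31. D has a majority (≥30).

D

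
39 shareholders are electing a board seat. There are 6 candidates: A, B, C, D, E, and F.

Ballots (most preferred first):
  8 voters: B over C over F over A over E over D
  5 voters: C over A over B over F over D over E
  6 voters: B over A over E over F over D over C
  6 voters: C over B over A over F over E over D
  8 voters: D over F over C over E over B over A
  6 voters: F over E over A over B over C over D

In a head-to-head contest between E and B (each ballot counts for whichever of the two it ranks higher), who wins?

B

E is ranked above B on 14 ballots; B above E on 25.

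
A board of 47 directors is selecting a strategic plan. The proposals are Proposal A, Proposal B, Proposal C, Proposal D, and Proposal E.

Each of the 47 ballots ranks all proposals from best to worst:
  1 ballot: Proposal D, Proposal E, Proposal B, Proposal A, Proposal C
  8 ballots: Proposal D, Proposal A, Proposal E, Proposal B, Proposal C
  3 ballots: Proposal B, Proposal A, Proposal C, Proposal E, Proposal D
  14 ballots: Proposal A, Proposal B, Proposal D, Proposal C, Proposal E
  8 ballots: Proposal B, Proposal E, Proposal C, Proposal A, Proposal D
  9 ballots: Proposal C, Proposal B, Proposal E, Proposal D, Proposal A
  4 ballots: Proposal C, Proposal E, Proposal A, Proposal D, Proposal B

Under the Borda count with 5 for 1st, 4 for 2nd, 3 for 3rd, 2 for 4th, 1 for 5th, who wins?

Proposal A: 1×2 + 8×4 + 3×4 + 14×5 + 8×2 + 9×1 + 4×3 = 153
Proposal B: 1×3 + 8×2 + 3×5 + 14×4 + 8×5 + 9×4 + 4×1 = 170
Proposal C: 1×1 + 8×1 + 3×3 + 14×2 + 8×3 + 9×5 + 4×5 = 135
Proposal D: 1×5 + 8×5 + 3×1 + 14×3 + 8×1 + 9×2 + 4×2 = 124
Proposal E: 1×4 + 8×3 + 3×2 + 14×1 + 8×4 + 9×3 + 4×4 = 123

Proposal B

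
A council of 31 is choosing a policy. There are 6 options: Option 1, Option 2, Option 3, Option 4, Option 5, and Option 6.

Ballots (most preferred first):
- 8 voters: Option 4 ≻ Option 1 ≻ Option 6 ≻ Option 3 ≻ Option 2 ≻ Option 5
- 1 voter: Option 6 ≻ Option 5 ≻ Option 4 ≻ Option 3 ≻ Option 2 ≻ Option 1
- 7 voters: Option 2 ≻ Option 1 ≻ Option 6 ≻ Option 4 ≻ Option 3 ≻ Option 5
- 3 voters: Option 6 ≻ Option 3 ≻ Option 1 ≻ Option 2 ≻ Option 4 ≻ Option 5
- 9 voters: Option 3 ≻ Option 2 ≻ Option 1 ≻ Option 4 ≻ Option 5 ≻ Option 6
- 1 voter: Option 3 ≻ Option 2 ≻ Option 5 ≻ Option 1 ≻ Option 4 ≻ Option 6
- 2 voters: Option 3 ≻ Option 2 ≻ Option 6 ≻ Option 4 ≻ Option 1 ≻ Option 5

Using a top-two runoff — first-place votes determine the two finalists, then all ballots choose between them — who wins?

Round 1 first-place votes: Option 1 0, Option 2 7, Option 3 12, Option 4 8, Option 5 0, Option 6 4. Option 3 and Option 4 advance.
Runoff: Option 3 is ranked above Option 4 on 15 ballots, Option 4 above Option 3 on 16.

Option 4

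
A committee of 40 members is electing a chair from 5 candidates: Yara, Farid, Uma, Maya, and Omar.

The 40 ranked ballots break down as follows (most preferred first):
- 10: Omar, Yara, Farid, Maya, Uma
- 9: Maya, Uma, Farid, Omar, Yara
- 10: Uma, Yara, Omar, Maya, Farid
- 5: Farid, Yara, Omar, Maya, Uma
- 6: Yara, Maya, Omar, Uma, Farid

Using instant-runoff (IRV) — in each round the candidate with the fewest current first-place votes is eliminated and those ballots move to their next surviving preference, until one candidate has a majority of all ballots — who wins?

Yara

Round 1: Yara 6, Farid 5, Uma 10, Maya 9, Omar 10. Farid eliminated.
Round 2: Yara 11, Uma 10, Maya 9, Omar 10. Maya eliminated.
Round 3: Yara 11, Uma 19, Omar 10. Omar eliminated.
Round 4: Yara 21, Uma 19. Yara has a majority (≥21).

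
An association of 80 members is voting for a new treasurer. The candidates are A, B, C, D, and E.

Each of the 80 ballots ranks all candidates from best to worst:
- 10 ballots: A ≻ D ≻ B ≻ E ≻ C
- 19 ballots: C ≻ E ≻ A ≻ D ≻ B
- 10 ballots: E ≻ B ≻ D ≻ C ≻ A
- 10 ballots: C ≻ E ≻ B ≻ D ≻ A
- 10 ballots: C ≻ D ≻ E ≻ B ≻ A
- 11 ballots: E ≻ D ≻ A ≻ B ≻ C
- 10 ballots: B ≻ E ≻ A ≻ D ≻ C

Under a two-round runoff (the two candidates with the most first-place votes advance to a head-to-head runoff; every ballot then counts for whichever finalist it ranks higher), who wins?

Round 1 first-place votes: A 10, B 10, C 39, D 0, E 21. C and E advance.
Runoff: C is ranked above E on 39 ballots, E above C on 41.

E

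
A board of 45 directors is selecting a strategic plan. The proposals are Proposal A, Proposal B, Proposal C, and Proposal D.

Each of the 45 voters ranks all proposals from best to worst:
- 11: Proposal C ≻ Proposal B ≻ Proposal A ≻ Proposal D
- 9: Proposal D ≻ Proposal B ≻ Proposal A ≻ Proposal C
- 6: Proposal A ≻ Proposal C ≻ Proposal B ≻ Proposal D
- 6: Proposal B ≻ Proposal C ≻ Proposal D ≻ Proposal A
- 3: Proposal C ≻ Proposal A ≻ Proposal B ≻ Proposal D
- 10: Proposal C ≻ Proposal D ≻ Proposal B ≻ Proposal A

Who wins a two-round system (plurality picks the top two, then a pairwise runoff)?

Proposal C

Round 1 first-place votes: Proposal A 6, Proposal B 6, Proposal C 24, Proposal D 9. Proposal C and Proposal D advance.
Runoff: Proposal C is ranked above Proposal D on 36 ballots, Proposal D above Proposal C on 9.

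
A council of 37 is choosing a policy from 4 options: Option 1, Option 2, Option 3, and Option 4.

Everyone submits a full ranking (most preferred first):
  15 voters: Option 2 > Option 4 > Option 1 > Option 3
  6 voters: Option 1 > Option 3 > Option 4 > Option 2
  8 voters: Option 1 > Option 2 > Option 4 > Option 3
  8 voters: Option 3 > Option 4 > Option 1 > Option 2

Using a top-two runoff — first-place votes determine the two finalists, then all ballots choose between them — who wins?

Round 1 first-place votes: Option 1 14, Option 2 15, Option 3 8, Option 4 0. Option 2 and Option 1 advance.
Runoff: Option 2 is ranked above Option 1 on 15 ballots, Option 1 above Option 2 on 22.

Option 1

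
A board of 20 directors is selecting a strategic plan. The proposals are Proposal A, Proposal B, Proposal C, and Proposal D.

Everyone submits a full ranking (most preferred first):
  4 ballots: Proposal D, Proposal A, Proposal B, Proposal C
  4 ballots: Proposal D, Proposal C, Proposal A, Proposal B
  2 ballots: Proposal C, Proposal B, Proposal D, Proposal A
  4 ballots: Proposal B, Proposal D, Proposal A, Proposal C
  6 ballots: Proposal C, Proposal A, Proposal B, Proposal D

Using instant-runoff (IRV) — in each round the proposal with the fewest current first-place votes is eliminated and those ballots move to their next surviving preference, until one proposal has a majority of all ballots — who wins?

Proposal D

Round 1: Proposal A 0, Proposal B 4, Proposal C 8, Proposal D 8. Proposal A eliminated.
Round 2: Proposal B 4, Proposal C 8, Proposal D 8. Proposal B eliminated.
Round 3: Proposal C 8, Proposal D 12. Proposal D has a majority (≥11).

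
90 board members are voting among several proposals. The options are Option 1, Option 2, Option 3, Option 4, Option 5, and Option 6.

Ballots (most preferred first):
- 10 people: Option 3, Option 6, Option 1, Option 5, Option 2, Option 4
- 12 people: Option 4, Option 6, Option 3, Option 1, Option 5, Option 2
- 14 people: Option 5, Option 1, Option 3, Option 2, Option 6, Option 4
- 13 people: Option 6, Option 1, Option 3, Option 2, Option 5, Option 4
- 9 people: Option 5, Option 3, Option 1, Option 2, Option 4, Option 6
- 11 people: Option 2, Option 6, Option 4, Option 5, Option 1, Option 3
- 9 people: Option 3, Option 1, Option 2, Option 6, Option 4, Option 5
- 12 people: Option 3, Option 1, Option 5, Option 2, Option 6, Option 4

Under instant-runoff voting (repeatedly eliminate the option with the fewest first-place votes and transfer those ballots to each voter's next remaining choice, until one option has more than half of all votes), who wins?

Round 1: Option 1 0, Option 2 11, Option 3 31, Option 4 12, Option 5 23, Option 6 13. Option 1 eliminated.
Round 2: Option 2 11, Option 3 31, Option 4 12, Option 5 23, Option 6 13. Option 2 eliminated.
Round 3: Option 3 31, Option 4 12, Option 5 23, Option 6 24. Option 4 eliminated.
Round 4: Option 3 31, Option 5 23, Option 6 36. Option 5 eliminated.
Round 5: Option 3 54, Option 6 36. Option 3 has a majority (≥46).

Option 3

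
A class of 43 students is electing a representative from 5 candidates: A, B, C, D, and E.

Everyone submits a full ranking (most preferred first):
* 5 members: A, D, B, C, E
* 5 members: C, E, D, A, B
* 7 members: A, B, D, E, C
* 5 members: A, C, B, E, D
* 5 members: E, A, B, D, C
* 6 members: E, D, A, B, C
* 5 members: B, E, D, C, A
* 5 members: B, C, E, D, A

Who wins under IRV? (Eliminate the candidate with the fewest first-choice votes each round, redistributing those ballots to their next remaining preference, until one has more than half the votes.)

E

Round 1: A 17, B 10, C 5, D 0, E 11. D eliminated.
Round 2: A 17, B 10, C 5, E 11. C eliminated.
Round 3: A 17, B 10, E 16. B eliminated.
Round 4: A 17, E 26. E has a majority (≥22).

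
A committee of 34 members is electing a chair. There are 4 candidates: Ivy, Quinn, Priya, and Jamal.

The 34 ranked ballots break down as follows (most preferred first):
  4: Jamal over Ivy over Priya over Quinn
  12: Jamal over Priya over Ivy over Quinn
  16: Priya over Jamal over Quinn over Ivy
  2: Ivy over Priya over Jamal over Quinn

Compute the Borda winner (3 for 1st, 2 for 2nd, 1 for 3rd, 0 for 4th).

Ivy: 4×2 + 12×1 + 16×0 + 2×3 = 26
Quinn: 4×0 + 12×0 + 16×1 + 2×0 = 16
Priya: 4×1 + 12×2 + 16×3 + 2×2 = 80
Jamal: 4×3 + 12×3 + 16×2 + 2×1 = 82

Jamal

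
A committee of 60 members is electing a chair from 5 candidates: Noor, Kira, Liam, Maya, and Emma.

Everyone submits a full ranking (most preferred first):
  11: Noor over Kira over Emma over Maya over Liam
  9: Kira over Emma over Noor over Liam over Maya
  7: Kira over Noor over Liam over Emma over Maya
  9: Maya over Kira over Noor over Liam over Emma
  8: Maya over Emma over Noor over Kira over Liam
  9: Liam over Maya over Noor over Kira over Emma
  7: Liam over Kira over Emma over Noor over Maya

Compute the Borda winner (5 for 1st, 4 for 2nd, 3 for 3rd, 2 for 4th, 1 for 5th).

Kira

Noor: 11×5 + 9×3 + 7×4 + 9×3 + 8×3 + 9×3 + 7×2 = 202
Kira: 11×4 + 9×5 + 7×5 + 9×4 + 8×2 + 9×2 + 7×4 = 222
Liam: 11×1 + 9×2 + 7×3 + 9×2 + 8×1 + 9×5 + 7×5 = 156
Maya: 11×2 + 9×1 + 7×1 + 9×5 + 8×5 + 9×4 + 7×1 = 166
Emma: 11×3 + 9×4 + 7×2 + 9×1 + 8×4 + 9×1 + 7×3 = 154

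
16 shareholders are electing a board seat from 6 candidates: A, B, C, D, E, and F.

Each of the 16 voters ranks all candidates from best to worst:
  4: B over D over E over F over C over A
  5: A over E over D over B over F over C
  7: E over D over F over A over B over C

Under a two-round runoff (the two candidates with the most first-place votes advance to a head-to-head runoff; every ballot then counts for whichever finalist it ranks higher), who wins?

E

Round 1 first-place votes: A 5, B 4, C 0, D 0, E 7, F 0. E and A advance.
Runoff: E is ranked above A on 11 ballots, A above E on 5.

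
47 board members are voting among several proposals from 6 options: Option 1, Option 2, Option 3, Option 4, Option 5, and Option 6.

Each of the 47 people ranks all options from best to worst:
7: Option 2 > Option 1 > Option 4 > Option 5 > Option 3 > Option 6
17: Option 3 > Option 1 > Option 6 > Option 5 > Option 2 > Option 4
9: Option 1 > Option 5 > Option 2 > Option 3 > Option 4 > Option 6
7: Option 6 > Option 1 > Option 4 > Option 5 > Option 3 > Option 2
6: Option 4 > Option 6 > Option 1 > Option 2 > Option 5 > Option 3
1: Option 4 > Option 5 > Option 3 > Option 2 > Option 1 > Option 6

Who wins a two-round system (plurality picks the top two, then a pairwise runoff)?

Round 1 first-place votes: Option 1 9, Option 2 7, Option 3 17, Option 4 7, Option 5 0, Option 6 7. Option 3 and Option 1 advance.
Runoff: Option 3 is ranked above Option 1 on 18 ballots, Option 1 above Option 3 on 29.

Option 1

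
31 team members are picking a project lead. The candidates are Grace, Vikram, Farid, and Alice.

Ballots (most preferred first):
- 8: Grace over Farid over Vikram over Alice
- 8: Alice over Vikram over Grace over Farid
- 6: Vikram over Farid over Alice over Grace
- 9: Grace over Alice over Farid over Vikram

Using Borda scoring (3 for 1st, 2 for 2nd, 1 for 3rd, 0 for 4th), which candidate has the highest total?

Grace

Grace: 8×3 + 8×1 + 6×0 + 9×3 = 59
Vikram: 8×1 + 8×2 + 6×3 + 9×0 = 42
Farid: 8×2 + 8×0 + 6×2 + 9×1 = 37
Alice: 8×0 + 8×3 + 6×1 + 9×2 = 48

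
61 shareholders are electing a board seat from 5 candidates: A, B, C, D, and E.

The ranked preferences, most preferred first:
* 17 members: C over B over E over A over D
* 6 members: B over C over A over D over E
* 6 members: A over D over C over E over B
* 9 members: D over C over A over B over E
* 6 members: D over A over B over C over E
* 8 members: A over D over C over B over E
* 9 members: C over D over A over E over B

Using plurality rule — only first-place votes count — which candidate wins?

First-place votes: A 14, B 6, C 26, D 15, E 0.

C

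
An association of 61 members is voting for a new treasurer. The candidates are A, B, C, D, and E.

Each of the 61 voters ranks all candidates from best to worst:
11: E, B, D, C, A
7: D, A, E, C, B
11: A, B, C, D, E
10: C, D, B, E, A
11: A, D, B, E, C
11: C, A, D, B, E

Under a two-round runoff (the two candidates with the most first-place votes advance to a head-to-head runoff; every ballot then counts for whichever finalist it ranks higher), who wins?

C

Round 1 first-place votes: A 22, B 0, C 21, D 7, E 11. A and C advance.
Runoff: A is ranked above C on 29 ballots, C above A on 32.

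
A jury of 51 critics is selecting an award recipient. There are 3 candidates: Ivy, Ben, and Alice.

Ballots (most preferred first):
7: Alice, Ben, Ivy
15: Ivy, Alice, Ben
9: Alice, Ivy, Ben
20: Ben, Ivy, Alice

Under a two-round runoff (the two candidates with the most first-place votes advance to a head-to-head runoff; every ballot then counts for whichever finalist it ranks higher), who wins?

Alice

Round 1 first-place votes: Ivy 15, Ben 20, Alice 16. Ben and Alice advance.
Runoff: Ben is ranked above Alice on 20 ballots, Alice above Ben on 31.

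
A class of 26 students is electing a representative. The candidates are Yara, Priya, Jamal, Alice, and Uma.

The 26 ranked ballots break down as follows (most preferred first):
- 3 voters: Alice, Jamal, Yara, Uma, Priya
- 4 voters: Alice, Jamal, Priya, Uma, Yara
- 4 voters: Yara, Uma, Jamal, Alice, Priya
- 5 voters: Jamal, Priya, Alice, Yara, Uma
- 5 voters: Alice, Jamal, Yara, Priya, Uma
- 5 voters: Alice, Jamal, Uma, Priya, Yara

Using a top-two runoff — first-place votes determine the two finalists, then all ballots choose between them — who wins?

Round 1 first-place votes: Yara 4, Priya 0, Jamal 5, Alice 17, Uma 0. Alice and Jamal advance.
Runoff: Alice is ranked above Jamal on 17 ballots, Jamal above Alice on 9.

Alice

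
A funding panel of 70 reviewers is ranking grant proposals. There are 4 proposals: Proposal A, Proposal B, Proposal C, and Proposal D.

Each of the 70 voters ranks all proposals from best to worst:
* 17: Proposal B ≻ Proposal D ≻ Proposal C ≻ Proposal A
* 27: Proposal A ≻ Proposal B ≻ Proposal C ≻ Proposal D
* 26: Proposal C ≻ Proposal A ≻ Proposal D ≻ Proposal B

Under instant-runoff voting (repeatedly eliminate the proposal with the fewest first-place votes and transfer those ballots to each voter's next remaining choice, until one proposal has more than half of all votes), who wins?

Proposal C

Round 1: Proposal A 27, Proposal B 17, Proposal C 26, Proposal D 0. Proposal D eliminated.
Round 2: Proposal A 27, Proposal B 17, Proposal C 26. Proposal B eliminated.
Round 3: Proposal A 27, Proposal C 43. Proposal C has a majority (≥36).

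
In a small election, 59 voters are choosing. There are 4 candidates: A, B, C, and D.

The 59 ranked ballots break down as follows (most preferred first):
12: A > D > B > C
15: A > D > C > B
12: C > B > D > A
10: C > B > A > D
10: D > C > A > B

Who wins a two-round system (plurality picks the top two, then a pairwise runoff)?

C

Round 1 first-place votes: A 27, B 0, C 22, D 10. A and C advance.
Runoff: A is ranked above C on 27 ballots, C above A on 32.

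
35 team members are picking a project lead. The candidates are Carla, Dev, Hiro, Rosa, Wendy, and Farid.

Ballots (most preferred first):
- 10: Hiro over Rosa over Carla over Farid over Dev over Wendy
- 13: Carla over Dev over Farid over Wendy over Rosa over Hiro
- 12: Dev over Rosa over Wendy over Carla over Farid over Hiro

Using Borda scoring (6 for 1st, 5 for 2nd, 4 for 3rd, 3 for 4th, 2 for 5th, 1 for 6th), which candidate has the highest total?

Dev

Carla: 10×4 + 13×6 + 12×3 = 154
Dev: 10×2 + 13×5 + 12×6 = 157
Hiro: 10×6 + 13×1 + 12×1 = 85
Rosa: 10×5 + 13×2 + 12×5 = 136
Wendy: 10×1 + 13×3 + 12×4 = 97
Farid: 10×3 + 13×4 + 12×2 = 106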